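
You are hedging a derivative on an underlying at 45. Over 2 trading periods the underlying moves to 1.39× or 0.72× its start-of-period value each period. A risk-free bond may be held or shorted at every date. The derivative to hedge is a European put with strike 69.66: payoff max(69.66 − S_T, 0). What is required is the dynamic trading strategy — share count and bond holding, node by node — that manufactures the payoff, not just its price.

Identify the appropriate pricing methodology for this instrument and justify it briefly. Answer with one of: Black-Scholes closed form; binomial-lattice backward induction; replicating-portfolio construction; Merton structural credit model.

Key observation: the task asks for the hedge itself — share and bond holdings at every node of the 2-period tree on spot 45 with factors 1.39/0.72 — which is exactly what the replicating-portfolio construction produces.

framework: replicating-portfolio construction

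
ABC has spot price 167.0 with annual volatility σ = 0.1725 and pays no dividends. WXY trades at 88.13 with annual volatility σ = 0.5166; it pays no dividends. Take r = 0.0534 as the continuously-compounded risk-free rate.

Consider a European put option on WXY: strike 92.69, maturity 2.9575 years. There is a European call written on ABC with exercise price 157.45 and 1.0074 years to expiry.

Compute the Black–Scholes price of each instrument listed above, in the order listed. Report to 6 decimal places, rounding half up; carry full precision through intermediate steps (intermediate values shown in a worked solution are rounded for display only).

price(WXY put K=92.69) = 24.402869
price(ABC call K=157.45) = 22.028030

[WXY put K=92.69]
σ√T = 0.5166·√2.9575 = 0.888417
d₁ = (ln(S/K) + (r+σ²/2)T) / (σ√T) = (ln(88.13/92.69) + (0.0534+0.5166²/2)·2.9575) / 0.888417 = (-0.050448 + 0.552573) / 0.888417 = 0.565191
d₂ = d₁ − σ√T = 0.565191 − 0.888417 = -0.323226
e^{−rT} = 0.853909
N(−d₁) = 0.285972,  N(−d₂) = 0.626738
price = K·e^{−rT}·N(−d₂) − S·N(−d₁) = 49.605577 − 25.202708 = 24.402869
[ABC call K=157.45]
σ√T = 0.1725·√1.0074 = 0.173137
d₁ = (ln(S/K) + (r+σ²/2)T) / (σ√T) = (ln(167.0/157.45) + (0.0534+0.1725²/2)·1.0074) / 0.173137 = (0.058886 + 0.068783) / 0.173137 = 0.737388
d₂ = d₁ − σ√T = 0.737388 − 0.173137 = 0.564251
e^{−rT} = 0.947626
N(d₁) = 0.769557,  N(d₂) = 0.713708
price = S·N(d₁) − K·e^{−rT}·N(d₂) = 128.515997 − 106.487967 = 22.028030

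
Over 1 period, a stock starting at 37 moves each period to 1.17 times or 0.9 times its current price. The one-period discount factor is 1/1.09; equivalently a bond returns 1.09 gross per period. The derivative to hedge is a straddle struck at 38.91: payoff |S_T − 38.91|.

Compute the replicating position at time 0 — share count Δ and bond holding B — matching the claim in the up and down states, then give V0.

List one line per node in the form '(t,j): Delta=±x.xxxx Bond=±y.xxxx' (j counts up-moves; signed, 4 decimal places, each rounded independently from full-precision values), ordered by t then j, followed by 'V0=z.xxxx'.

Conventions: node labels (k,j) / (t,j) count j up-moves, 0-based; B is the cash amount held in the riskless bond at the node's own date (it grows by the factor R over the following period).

(0,0): Delta=-0.1231 Bond=8.9083
V0=4.3527

Since d<R<u, set p* = (R−d)/(u−d) = 0.7037; price each node as the discounted p*-expectation of its children.
Terminal payoffs: V(1,0)=5.6100, V(1,1)=4.3800
  t=0,j=0: stock 37.0000 → up 43.2900 (V=4.3800), down 33.3000 (V=5.6100). Price 4.3527; hedge Δ=-0.1231, bond B=8.9083.
Check: Δ(0,0)·S0 + B(0,0) = 4.3527 = V0.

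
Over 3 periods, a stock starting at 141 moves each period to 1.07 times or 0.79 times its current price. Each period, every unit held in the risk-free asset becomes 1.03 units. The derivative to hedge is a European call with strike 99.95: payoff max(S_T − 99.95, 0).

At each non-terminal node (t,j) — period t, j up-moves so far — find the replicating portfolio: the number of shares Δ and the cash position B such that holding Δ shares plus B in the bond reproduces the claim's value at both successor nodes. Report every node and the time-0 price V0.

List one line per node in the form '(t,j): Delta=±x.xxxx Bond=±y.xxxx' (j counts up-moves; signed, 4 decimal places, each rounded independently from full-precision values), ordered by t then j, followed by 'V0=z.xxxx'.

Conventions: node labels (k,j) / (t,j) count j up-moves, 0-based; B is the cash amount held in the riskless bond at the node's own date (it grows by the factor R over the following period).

Arbitrage-free pricing uses the up-move probability p* = (R−d)/(u−d) = 0.8571, discounting each step at R = 1.03.
Terminal payoffs: V(3,0)=0.0000, V(3,1)=0.0000, V(3,2)=27.5804, V(3,3)=72.7811
(2,0): S=87.9981. Δ = (V_up−V_dn)/(S_up−S_dn) = (0.0000−0.0000)/(94.1580−69.5185) = 0.0000. V = [p*·0.0000 + (1−p*)·0.0000]/1.03 = 0.0000. B = V − Δ·S = 0.0000.
(2,1): S=119.1873. Δ = (V_up−V_dn)/(S_up−S_dn) = (27.5804−0.0000)/(127.5304−94.1580) = 0.8264. V = [p*·27.5804 + (1−p*)·0.0000]/1.03 = 22.9518. B = V − Δ·S = -75.5497.
(2,2): S=161.4309. Δ = (V_up−V_dn)/(S_up−S_dn) = (72.7811−27.5804)/(172.7311−127.5304) = 1.0000. V = [p*·72.7811 + (1−p*)·27.5804]/1.03 = 64.3921. B = V − Δ·S = -97.0388.
(1,0): S=111.3900. Δ = (V_up−V_dn)/(S_up−S_dn) = (22.9518−0.0000)/(119.1873−87.9981) = 0.7359. V = [p*·22.9518 + (1−p*)·0.0000]/1.03 = 19.1000. B = V − Δ·S = -62.8707.
(1,1): S=150.8700. Δ = (V_up−V_dn)/(S_up−S_dn) = (64.3921−22.9518)/(161.4309−119.1873) = 0.9810. V = [p*·64.3921 + (1−p*)·22.9518]/1.03 = 56.7690. B = V − Δ·S = -91.2320.
(0,0): S=141.0000. Δ = (V_up−V_dn)/(S_up−S_dn) = (56.7690−19.1000)/(150.8700−111.3900) = 0.9541. V = [p*·56.7690 + (1−p*)·19.1000]/1.03 = 49.8909. B = V − Δ·S = -84.6412.
Verification: the root portfolio costs Δ(0,0)·S0 + B(0,0) = 49.8909, matching V0.

(0,0): Delta=0.9541 Bond=-84.6412
(1,0): Delta=0.7359 Bond=-62.8707
(1,1): Delta=0.9810 Bond=-91.2320
(2,0): Delta=0.0000 Bond=0.0000
(2,1): Delta=0.8264 Bond=-75.5497
(2,2): Delta=1.0000 Bond=-97.0388
V0=49.8909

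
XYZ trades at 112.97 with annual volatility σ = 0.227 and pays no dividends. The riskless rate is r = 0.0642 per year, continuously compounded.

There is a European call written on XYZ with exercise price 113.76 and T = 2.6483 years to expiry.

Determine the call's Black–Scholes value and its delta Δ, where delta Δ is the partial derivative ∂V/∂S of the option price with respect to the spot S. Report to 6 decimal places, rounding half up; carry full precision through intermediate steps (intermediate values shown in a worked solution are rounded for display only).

price = 25.254524
Δ = 0.734372

σ√T = 0.227·√2.6483 = 0.369411
d₁ = (ln(S/K) + (r+σ²/2)T) / (σ√T) = (ln(112.97/113.76) + (0.0642+0.227²/2)·2.6483) / 0.369411 = (-0.006969 + 0.238253) / 0.369411 = 0.626090
d₂ = d₁ − σ√T = 0.626090 − 0.369411 = 0.256679
e^{−rT} = 0.843647
N(d₁) = 0.734372,  N(d₂) = 0.601287
Call price V = S·N(d₁) − K·e^{−rT}·N(d₂) = 82.962008 − 57.707484 = 25.254524
Δ = N(d₁) = 0.734372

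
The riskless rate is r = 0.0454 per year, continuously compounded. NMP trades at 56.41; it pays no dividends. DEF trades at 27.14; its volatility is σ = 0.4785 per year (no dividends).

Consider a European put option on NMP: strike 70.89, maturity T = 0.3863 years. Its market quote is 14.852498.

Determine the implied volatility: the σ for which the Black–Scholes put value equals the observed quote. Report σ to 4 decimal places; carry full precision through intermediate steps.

sigma = 0.3901

At σ = 0.3901 the Black–Scholes value reproduces the quote:
σ√T = 0.3901·√0.3863 = 0.242459
d₁ = (ln(S/K) + (r+σ²/2)T) / (σ√T) = (ln(56.41/70.89) + (0.0454+0.3901²/2)·0.3863) / 0.242459 = (-0.228483 + 0.046931) / 0.242459 = -0.748794
d₂ = d₁ − σ√T = -0.748794 − 0.242459 = -0.991253
e^{−rT} = 0.982615
N(−d₁) = 0.773009,  N(−d₂) = 0.839219
V = K·e^{−rT}·N(−d₂) − S·N(−d₁) = 58.457945 − 43.605447 = 14.852498 (the observed quote) — the price is monotone increasing in volatility, hence this σ is the only solution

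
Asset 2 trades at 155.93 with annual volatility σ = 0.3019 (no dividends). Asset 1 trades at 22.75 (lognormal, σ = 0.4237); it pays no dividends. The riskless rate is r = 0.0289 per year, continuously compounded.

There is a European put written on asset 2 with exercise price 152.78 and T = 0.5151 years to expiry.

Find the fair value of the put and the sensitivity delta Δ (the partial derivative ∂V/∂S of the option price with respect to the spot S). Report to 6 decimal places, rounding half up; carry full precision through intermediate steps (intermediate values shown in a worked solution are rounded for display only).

price = 10.689676
Δ = -0.393107

σ√T = 0.3019·√0.5151 = 0.216675
d₁ = (ln(S/K) + (r+σ²/2)T) / (σ√T) = (ln(155.93/152.78) + (0.0289+0.3019²/2)·0.5151) / 0.216675 = (0.020408 + 0.038360) / 0.216675 = 0.271229
d₂ = d₁ − σ√T = 0.271229 − 0.216675 = 0.054554
e^{−rT} = 0.985224
N(−d₁) = 0.393107,  N(−d₂) = 0.478247
Put price V = K·e^{−rT}·N(−d₂) − S·N(−d₁) = 71.986899 − 61.297223 = 10.689676
Δ = −N(−d₁) = -0.393107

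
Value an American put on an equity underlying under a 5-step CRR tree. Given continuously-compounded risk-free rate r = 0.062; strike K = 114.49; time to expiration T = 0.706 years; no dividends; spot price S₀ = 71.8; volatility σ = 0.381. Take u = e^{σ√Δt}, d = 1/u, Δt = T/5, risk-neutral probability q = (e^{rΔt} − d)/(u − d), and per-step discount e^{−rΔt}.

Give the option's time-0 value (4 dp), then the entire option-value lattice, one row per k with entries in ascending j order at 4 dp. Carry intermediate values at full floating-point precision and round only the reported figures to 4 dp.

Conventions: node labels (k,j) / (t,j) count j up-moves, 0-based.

price = 42.6900
tree:
42.6900
52.2674 31.6696
60.5673 42.6900 20.9836
67.7601 52.2674 31.6384 10.4808
73.9934 60.5673 42.6900 18.8857 2.0880
79.3953 67.7601 52.2674 31.6384 4.1700 0.0000

Δt=0.14120, u=1.15392, d=0.86661, q=0.49487, disc=e^(-rΔt)=0.99128
k=5 terminal: V=max(K-S,0) → 79.3953 67.7601 52.2674 31.6384 4.1700 0.0000
k=4: j=0 S=40.4966 intr=73.9934 cont=72.9955 V=73.9934[EX]; j=1 S=53.9227 intr=60.5673 cont=59.5694 V=60.5673[EX]; j=2 S=71.8000 intr=42.6900 cont=41.6921 V=42.6900[EX]; j=3 S=95.6043 intr=18.8857 cont=17.8878 V=18.8857[EX]; j=4 S=127.3007 intr=0.0000 cont=2.0880 V=2.0880[hold]
k=3: j=0 S=46.7299 intr=67.7601 cont=66.7622 V=67.7601[EX]; j=1 S=62.2226 intr=52.2674 cont=51.2695 V=52.2674[EX]; j=2 S=82.8516 intr=31.6384 cont=30.6405 V=31.6384[EX]; j=3 S=110.3200 intr=4.1700 cont=10.4808 V=10.4808[hold]
k=2: j=0 S=53.9227 intr=60.5673 cont=59.5694 V=60.5673[EX]; j=1 S=71.8000 intr=42.6900 cont=41.6921 V=42.6900[EX]; j=2 S=95.6043 intr=18.8857 cont=20.9836 V=20.9836[hold]
k=1: j=0 S=62.2226 intr=52.2674 cont=51.2695 V=52.2674[EX]; j=1 S=82.8516 intr=31.6384 cont=31.6696 V=31.6696[hold]
k=0: j=0 S=71.8000 intr=42.6900 cont=41.7074 V=42.6900[EX]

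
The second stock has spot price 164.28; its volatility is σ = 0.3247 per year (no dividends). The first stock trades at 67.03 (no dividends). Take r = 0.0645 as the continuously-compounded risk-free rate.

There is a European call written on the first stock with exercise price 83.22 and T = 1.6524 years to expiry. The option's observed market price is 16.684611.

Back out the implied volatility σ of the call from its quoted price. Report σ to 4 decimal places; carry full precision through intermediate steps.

sigma = 0.5724

At σ = 0.5724 the Black–Scholes value reproduces the quote:
σ√T = 0.5724·√1.6524 = 0.735796
d₁ = (ln(S/K) + (r+σ²/2)T) / (σ√T) = (ln(67.03/83.22) + (0.0645+0.5724²/2)·1.6524) / 0.735796 = (-0.216347 + 0.377277) / 0.735796 = 0.218716
d₂ = d₁ − σ√T = 0.218716 − 0.735796 = -0.517080
e^{−rT} = 0.898903
N(d₁) = 0.586564,  N(d₂) = 0.302550
V = S·N(d₁) − K·e^{−rT}·N(d₂) = 39.317399 − 22.632788 = 16.684611 (the quoted price), and the Black–Scholes price is strictly increasing in σ, so σ is unique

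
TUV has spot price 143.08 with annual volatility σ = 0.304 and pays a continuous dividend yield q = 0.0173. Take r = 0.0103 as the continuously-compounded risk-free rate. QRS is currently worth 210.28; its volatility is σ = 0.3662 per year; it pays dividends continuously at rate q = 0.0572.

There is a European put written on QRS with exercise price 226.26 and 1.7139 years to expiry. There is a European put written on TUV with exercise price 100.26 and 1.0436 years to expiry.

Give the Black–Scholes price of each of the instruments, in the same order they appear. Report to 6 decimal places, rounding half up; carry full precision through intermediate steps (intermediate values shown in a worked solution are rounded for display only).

[QRS put K=226.26]
σ√T = 0.3662·√1.7139 = 0.479414
d₁ = (ln(S/K) + (r−q+σ²/2)T) / (σ√T) = (ln(210.28/226.26) + (0.0103−0.0572+0.3662²/2)·1.7139) / 0.479414 = (-0.073245 + 0.034537) / 0.479414 = -0.080739
d₂ = d₁ − σ√T = -0.080739 − 0.479414 = -0.560154
e^{−rT} = 0.982502
e^{−qT} = 0.906617
N(−d₁) = 0.532175,  N(−d₂) = 0.712313
price = K·e^{−rT}·N(−d₂) − S·e^{−qT}·N(−d₁) = 158.347720 − 101.455750 = 56.891970
[TUV put K=100.26]
σ√T = 0.304·√1.0436 = 0.310556
d₁ = (ln(S/K) + (r−q+σ²/2)T) / (σ√T) = (ln(143.08/100.26) + (0.0103−0.0173+0.304²/2)·1.0436) / 0.310556 = (0.355637 + 0.040917) / 0.310556 = 1.276916
d₂ = d₁ − σ√T = 1.276916 − 0.310556 = 0.966360
e^{−rT} = 0.989308
e^{−qT} = 0.982108
N(−d₁) = 0.100816,  N(−d₂) = 0.166932
price = K·e^{−rT}·N(−d₂) − S·e^{−qT}·N(−d₁) = 16.557678 − 14.166654 = 2.391024

price(QRS put K=226.26) = 56.891970
price(TUV put K=100.26) = 2.391024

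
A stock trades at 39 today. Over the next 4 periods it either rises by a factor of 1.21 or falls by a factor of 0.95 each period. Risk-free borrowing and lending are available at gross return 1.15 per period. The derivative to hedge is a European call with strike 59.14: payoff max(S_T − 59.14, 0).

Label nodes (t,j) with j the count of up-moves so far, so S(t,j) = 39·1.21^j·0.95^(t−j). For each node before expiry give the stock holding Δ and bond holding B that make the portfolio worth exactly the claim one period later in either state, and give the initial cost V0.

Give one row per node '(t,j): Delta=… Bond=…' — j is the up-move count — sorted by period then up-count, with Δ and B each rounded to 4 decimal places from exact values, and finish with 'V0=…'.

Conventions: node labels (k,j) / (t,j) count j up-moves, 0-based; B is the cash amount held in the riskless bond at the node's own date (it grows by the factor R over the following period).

(0,0): Delta=0.7028 Bond=-20.9503
(1,0): Delta=0.3017 Bond=-9.2350
(1,1): Delta=0.7972 Bond=-28.5502
(2,0): Delta=0.0000 Bond=0.0000
(2,1): Delta=0.3728 Bond=-13.8064
(2,2): Delta=0.8972 Bond=-38.5406
(3,0): Delta=0.0000 Bond=0.0000
(3,1): Delta=0.0000 Bond=0.0000
(3,2): Delta=0.4606 Bond=-20.6405
(3,3): Delta=1.0000 Bond=-51.4261
V0=6.4571

Risk-neutral probability p* = (R−d)/(u−d) = (1.15−0.95)/(1.21−0.95) = 0.7692.
At maturity the claim pays: V(4,0)=0.0000, V(4,1)=0.0000, V(4,2)=0.0000, V(4,3)=6.4963, V(4,4)=24.4600
Node (3,0) S=33.4376: V=(p*·0.0000+(1−p*)·0.0000)/1.15=0.0000; Δ=(0.0000−0.0000)/(40.4595−31.7657)=0.0000; B=V−Δ·S=0.0000
Node (3,1) S=42.5890: V=(p*·0.0000+(1−p*)·0.0000)/1.15=0.0000; Δ=(0.0000−0.0000)/(51.5327−40.4595)=0.0000; B=V−Δ·S=0.0000
Node (3,2) S=54.2449: V=(p*·6.4963+(1−p*)·0.0000)/1.15=4.3454; Δ=(6.4963−0.0000)/(65.6363−51.5327)=0.4606; B=V−Δ·S=-20.6405
Node (3,3) S=69.0909: V=(p*·24.4600+(1−p*)·6.4963)/1.15=17.6648; Δ=(24.4600−6.4963)/(83.6000−65.6363)=1.0000; B=V−Δ·S=-51.4261
Node (2,0) S=35.1975: V=(p*·0.0000+(1−p*)·0.0000)/1.15=0.0000; Δ=(0.0000−0.0000)/(42.5890−33.4376)=0.0000; B=V−Δ·S=0.0000
Node (2,1) S=44.8305: V=(p*·4.3454+(1−p*)·0.0000)/1.15=2.9066; Δ=(4.3454−0.0000)/(54.2449−42.5890)=0.3728; B=V−Δ·S=-13.8064
Node (2,2) S=57.0999: V=(p*·17.6648+(1−p*)·4.3454)/1.15=12.6879; Δ=(17.6648−4.3454)/(69.0909−54.2449)=0.8972; B=V−Δ·S=-38.5406
Node (1,0) S=37.0500: V=(p*·2.9066+(1−p*)·0.0000)/1.15=1.9442; Δ=(2.9066−0.0000)/(44.8305−35.1975)=0.3017; B=V−Δ·S=-9.2350
Node (1,1) S=47.1900: V=(p*·12.6879+(1−p*)·2.9066)/1.15=9.0702; Δ=(12.6879−2.9066)/(57.0999−44.8305)=0.7972; B=V−Δ·S=-28.5502
Node (0,0) S=39.0000: V=(p*·9.0702+(1−p*)·1.9442)/1.15=6.4571; Δ=(9.0702−1.9442)/(47.1900−37.0500)=0.7028; B=V−Δ·S=-20.9503
Sanity check at the root: Δ(0,0)·S0 + B(0,0) reproduces V0 = 6.4571.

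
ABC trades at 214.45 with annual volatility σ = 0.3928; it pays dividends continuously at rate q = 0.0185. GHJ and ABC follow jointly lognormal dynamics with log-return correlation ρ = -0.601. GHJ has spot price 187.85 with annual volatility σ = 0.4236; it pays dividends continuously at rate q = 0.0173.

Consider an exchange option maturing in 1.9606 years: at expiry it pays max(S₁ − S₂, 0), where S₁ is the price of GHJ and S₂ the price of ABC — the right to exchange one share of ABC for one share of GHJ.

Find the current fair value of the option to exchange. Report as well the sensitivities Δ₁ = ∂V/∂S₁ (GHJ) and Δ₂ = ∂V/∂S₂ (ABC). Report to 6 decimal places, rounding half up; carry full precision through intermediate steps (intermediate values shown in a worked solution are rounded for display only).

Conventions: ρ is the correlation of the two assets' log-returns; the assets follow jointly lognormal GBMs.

σ_eff = √(σ₁² + σ₂² − 2ρσ₁σ₂) = √(0.4236² + 0.3928² − 2·-0.601·0.4236·0.3928) = 0.730568
d₁ = (ln(S₁/S₂) + (q₂ − q₁ + σ_eff²/2)T) / (σ_eff√T) = (ln(187.85/214.45) + (0.0185 − 0.0173 + 0.266865)·1.9606) / 1.022952 = 0.384314
d₂ = d₁ − σ_eff√T = 0.384314 − 1.022952 = -0.638637
N(d₁) = 0.649627,  N(d₂) = 0.261529
V = S₁·e^{−q₁T}·N(d₁) − S₂·e^{−q₂T}·N(d₂) = 117.962748 − 54.087169 = 63.875580
Key observation: the rate r is irrelevant here: denominating values in ABC turns the exchange into a ratio option on S₁/S₂, and discounting at r drops out.
Δ₁ = e^{−q₁T}·N(d₁) = 0.627962;  Δ₂ = −e^{−q₂T}·N(d₂) = -0.252213

exchange price = 63.875580
Δ1 = 0.627962
Δ2 = -0.252213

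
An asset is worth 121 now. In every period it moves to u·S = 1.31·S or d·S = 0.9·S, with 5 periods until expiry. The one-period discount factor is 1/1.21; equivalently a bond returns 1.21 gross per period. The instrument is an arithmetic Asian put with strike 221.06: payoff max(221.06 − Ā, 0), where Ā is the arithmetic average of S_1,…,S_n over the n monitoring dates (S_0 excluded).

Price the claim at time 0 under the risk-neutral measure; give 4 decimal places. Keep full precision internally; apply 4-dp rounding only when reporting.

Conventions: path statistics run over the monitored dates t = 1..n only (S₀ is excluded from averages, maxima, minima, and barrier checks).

price = 8.3103

No-arbitrage gives p* = (R−d)/(u−d) = 0.7561: enumerate every path, weight its payoff by its p*-probability, and discount by R^5.
Enumerate all 2^5 = 32 price paths (U = up ×1.31, D = down ×0.9); each path with k up-moves has probability p*^k·(1−p*)^(5−k).
DDDDD: Ā=89.1913, payoff=131.8687, prob=0.000863
UDDDD: Ā=129.8229, payoff=91.2371, prob=0.002676
DUDDD: Ā=119.9009, payoff=101.1591, prob=0.002676
UUDDD: Ā=174.5224, payoff=46.5376, prob=0.008295
DDUDD: Ā=110.9711, payoff=110.0889, prob=0.002676
UDUDD: Ā=161.5245, payoff=59.5355, prob=0.008295
DUUDD: Ā=151.6025, payoff=69.4575, prob=0.008295
UUUDD: Ā=220.6659, payoff=0.3941, prob=0.025714
DDDUD: Ā=102.9342, payoff=118.1258, prob=0.002676
UDDUD: Ā=149.8265, payoff=71.2335, prob=0.008295
DUDUD: Ā=139.9045, payoff=81.1555, prob=0.008295
UUDUD: Ā=203.6388, payoff=17.4212, prob=0.025714
DDUUD: Ā=130.9747, payoff=90.0853, prob=0.008295
UDUUD: Ā=190.6410, payoff=30.4190, prob=0.025714
DUUUD: Ā=180.7190, payoff=40.3410, prob=0.025714
UUUUD: Ā=263.0465, payoff=0.0000, prob=0.079713
DDDDU: Ā=95.7011, payoff=125.3589, prob=0.002676
UDDDU: Ā=139.2983, payoff=81.7617, prob=0.008295
DUDDU: Ā=129.3763, payoff=91.6837, prob=0.008295
UUDDU: Ā=188.3143, payoff=32.7457, prob=0.025714
DDUDU: Ā=120.4465, payoff=100.6135, prob=0.008295
UDUDU: Ā=175.3165, payoff=45.7435, prob=0.025714
DUUDU: Ā=165.3945, payoff=55.6655, prob=0.025714
UUUDU: Ā=240.7409, payoff=0.0000, prob=0.079713
DDDUU: Ā=112.4097, payoff=108.6503, prob=0.008295
UDDUU: Ā=163.6185, payoff=57.4415, prob=0.025714
DUDUU: Ā=153.6965, payoff=67.3635, prob=0.025714
UUDUU: Ā=223.7138, payoff=0.0000, prob=0.079713
DDUUU: Ā=144.7667, payoff=76.2933, prob=0.025714
UDUUU: Ā=210.7160, payoff=10.3440, prob=0.079713
DUUUU: Ā=200.7940, payoff=20.2660, prob=0.079713
UUUUU: Ā=292.2668, payoff=0.0000, prob=0.247109
Price = Σ prob·payoff / R^5 = 21.554661 / 2.593742 = 8.3103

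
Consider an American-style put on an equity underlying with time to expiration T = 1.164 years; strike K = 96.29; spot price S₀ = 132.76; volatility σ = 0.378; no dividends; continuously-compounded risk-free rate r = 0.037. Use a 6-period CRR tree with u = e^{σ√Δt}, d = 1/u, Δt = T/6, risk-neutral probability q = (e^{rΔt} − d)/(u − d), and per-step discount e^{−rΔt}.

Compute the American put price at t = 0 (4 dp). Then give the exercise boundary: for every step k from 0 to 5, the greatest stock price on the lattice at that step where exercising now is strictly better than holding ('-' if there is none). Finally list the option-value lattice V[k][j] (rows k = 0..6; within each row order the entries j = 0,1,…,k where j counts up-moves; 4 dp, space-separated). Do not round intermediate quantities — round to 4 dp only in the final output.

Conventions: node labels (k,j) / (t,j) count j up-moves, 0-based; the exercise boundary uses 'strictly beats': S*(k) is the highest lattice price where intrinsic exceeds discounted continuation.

params: Δt=0.19400 u=1.18115 d=0.84663 q=0.48001 e^(-rΔt)=0.99285
t_6 payoffs: 47.3990 28.0810 1.1300 0.0000 0.0000 0.0000 0.0000
t_5: node(5,0) S=57.7477 payoff=38.5423 vs cont=37.8536 → 38.5423 [stop]  node(5,1) S=80.5653 payoff=15.7247 vs cont=15.0360 → 15.7247 [stop]  node(5,2) S=112.3986 payoff=0.0000 vs cont=0.5834 → 0.5834 [wait]  node(5,3) S=156.8100 payoff=0.0000 vs cont=0.0000 → 0.0000 [wait]  node(5,4) S=218.7694 payoff=0.0000 vs cont=0.0000 → 0.0000 [wait]  node(5,5) S=305.2105 payoff=0.0000 vs cont=0.0000 → 0.0000 [wait]  ⇒ S*(5)=80.5653
t_4: node(4,0) S=68.2090 payoff=28.0810 vs cont=27.3923 → 28.0810 [stop]  node(4,1) S=95.1600 payoff=1.1300 vs cont=8.3963 → 8.3963 [wait]  node(4,2) S=132.7600 payoff=0.0000 vs cont=0.3012 → 0.3012 [wait]  node(4,3) S=185.2167 payoff=0.0000 vs cont=0.0000 → 0.0000 [wait]  node(4,4) S=258.4003 payoff=0.0000 vs cont=0.0000 → 0.0000 [wait]  ⇒ S*(4)=68.2090
t_3: node(3,0) S=80.5653 payoff=15.7247 vs cont=18.4989 → 18.4989 [wait]  node(3,1) S=112.3986 payoff=0.0000 vs cont=4.4783 → 4.4783 [wait]  node(3,2) S=156.8100 payoff=0.0000 vs cont=0.1555 → 0.1555 [wait]  node(3,3) S=218.7694 payoff=0.0000 vs cont=0.0000 → 0.0000 [wait]  ⇒ S*(3)=-
t_2: node(2,0) S=95.1600 payoff=1.1300 vs cont=11.6848 → 11.6848 [wait]  node(2,1) S=132.7600 payoff=0.0000 vs cont=2.3861 → 2.3861 [wait]  node(2,2) S=185.2167 payoff=0.0000 vs cont=0.0803 → 0.0803 [wait]  ⇒ S*(2)=-
t_1: node(1,0) S=112.3986 payoff=0.0000 vs cont=7.1697 → 7.1697 [wait]  node(1,1) S=156.8100 payoff=0.0000 vs cont=1.2702 → 1.2702 [wait]  ⇒ S*(1)=-
t_0: node(0,0) S=132.7600 payoff=0.0000 vs cont=4.3069 → 4.3069 [wait]  ⇒ S*(0)=-

price = 4.3069
boundary = - - - - 68.2090 80.5653
tree:
4.3069
7.1697 1.2702
11.6848 2.3861 0.0803
18.4989 4.4783 0.1555 0.0000
28.0810 8.3963 0.3012 0.0000 0.0000
38.5423 15.7247 0.5834 0.0000 0.0000 0.0000
47.3990 28.0810 1.1300 0.0000 0.0000 0.0000 0.0000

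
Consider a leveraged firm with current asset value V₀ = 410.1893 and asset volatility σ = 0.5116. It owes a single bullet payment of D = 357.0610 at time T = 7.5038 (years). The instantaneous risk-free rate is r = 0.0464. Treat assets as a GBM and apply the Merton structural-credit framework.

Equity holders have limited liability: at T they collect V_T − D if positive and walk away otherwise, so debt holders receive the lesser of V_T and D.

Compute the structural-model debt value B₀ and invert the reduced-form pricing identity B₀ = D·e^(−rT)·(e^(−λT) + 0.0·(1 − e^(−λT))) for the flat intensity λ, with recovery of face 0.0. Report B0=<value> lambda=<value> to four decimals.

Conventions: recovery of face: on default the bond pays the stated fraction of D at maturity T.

B0=151.6509 lambda=0.0677

Work the structural quantities from V₀ = 410.1893 against face 357.0610:
d₁ = [ln(V₀/D) + (r + σ²/2)T] / (σ√T)
   = [ln(410.1893/357.0610) + (0.0464 + 0.5·0.5116²)·7.5038] / (0.5116·√7.5038)
   = [0.138712 + 1.330178] / 1.401429 = 1.048137
d₂ = d₁ − σ√T = 1.048137 − 1.401429 = -0.353292
N(d₁) = 0.852712,  N(d₂) = 0.361935,  e^(−rT) = 0.705974
E₀ = V₀·N(d₁) − D·e^(−rT)·N(d₂)
   = 410.1893·0.852712 − 357.0610·0.705974·0.361935 = 258.538420
B₀ = V₀ − E₀ = 410.1893 − 258.538420 = 151.650880
e^(−λT) = (B₀·e^(rT)/D − 0)/(1 − 0) = (151.6509·1.416482/357.0610 − 0)/1 = 0.60160804
λ = −ln(0.60160804)/7.5038 = 0.067719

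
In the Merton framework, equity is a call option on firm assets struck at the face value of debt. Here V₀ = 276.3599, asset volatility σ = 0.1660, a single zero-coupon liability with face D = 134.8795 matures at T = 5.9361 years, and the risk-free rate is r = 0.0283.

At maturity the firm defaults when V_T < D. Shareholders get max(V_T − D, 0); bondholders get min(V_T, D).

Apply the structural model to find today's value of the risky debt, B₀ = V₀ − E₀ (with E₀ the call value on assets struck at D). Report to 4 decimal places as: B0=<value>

B0=113.6657

With assets at 276.3599 and a single debt payment of 134.8795 at 5.9361 years:
d₁ = [ln(V₀/D) + (r + σ²/2)T] / (σ√T)
   = [ln(276.3599/134.8795) + (0.0283 + 0.5·0.1660²)·5.9361] / (0.1660·√5.9361)
   = [0.717322 + 0.249779] / 0.404444 = 2.391186
d₂ = d₁ − σ√T = 2.391186 − 0.404444 = 1.986742
N(d₁) = 0.991603,  N(d₂) = 0.976524,  e^(−rT) = 0.845361
E₀ = V₀·N(d₁) − D·e^(−rT)·N(d₂)
   = 276.3599·0.991603 − 134.8795·0.845361·0.976524 = 162.694165
B₀ = V₀ − E₀ = 276.3599 − 162.694165 = 113.665735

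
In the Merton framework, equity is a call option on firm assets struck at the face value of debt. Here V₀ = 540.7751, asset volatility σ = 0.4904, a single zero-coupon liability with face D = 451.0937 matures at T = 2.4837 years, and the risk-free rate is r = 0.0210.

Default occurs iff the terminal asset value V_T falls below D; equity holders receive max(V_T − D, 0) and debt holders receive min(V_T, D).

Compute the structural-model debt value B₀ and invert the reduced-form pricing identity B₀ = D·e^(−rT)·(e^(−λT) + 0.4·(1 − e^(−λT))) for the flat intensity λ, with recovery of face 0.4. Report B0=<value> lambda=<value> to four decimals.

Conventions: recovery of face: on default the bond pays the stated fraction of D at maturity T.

B0=332.4894 lambda=0.1876

With assets at 540.7751 and a single debt payment of 451.0937 at 2.4837 years:
d₁ = [ln(V₀/D) + (r + σ²/2)T] / (σ√T)
   = [ln(540.7751/451.0937) + (0.0210 + 0.5·0.4904²)·2.4837] / (0.4904·√2.4837)
   = [0.181328 + 0.350813] / 0.772859 = 0.688536
d₂ = d₁ − σ√T = 0.688536 − 0.772859 = -0.084322
N(d₁) = 0.754442,  N(d₂) = 0.466400,  e^(−rT) = 0.949179
E₀ = V₀·N(d₁) − D·e^(−rT)·N(d₂)
   = 540.7751·0.754442 − 451.0937·0.949179·0.466400 = 208.285741
B₀ = V₀ − E₀ = 540.7751 − 208.285741 = 332.489359
e^(−λT) = (B₀·e^(rT)/D − 0.4)/(1 − 0.4) = (332.4894·1.053542/451.0937 − 0.4)/0.6 = 0.62756372
λ = −ln(0.62756372)/2.4837 = 0.187587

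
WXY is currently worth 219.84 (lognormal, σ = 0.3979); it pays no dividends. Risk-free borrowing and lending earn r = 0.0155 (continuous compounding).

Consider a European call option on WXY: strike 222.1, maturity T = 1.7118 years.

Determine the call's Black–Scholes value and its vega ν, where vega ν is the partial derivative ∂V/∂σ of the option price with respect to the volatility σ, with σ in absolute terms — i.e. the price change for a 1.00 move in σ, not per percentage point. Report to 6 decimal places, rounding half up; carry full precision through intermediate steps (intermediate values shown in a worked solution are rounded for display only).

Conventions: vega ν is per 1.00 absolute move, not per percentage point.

price = 46.581760
ν = 109.970667

σ√T = 0.3979·√1.7118 = 0.520596
d₁ = (ln(S/K) + (r+σ²/2)T) / (σ√T) = (ln(219.84/222.1) + (0.0155+0.3979²/2)·1.7118) / 0.520596 = (-0.010228 + 0.162043) / 0.520596 = 0.291618
d₂ = d₁ − σ√T = 0.291618 − 0.520596 = -0.228978
e^{−rT} = 0.973816
N(d₁) = 0.614711,  N(d₂) = 0.409443
Call price V = S·N(d₁) − K·e^{−rT}·N(d₂) = 135.137989 − 88.556230 = 46.581760
φ(d₁) = (1/√(2π))·e^{−d₁²/2} = 0.382335
ν = S·φ(d₁)·√T = 109.970667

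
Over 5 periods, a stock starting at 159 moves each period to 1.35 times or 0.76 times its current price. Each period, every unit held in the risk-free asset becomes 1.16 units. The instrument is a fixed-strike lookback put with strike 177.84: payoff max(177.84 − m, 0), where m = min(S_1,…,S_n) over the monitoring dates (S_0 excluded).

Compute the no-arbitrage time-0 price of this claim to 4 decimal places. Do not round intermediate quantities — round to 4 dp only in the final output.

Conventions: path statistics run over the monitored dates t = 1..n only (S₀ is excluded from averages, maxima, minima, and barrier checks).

Risk-neutral up-probability p* = (R−d)/(u−d) = (1.16−0.76)/(1.35−0.76) = 0.6780; the claim prices as the p*-weighted sum of path payoffs discounted by R^5.
Enumerate all 2^5 = 32 price paths (U = up ×1.35, D = down ×0.76); each path with k up-moves has probability p*^k·(1−p*)^(5−k).
DDDDD: m=40.3149, payoff=137.5251, prob=0.003463
UDDDD: m=71.6119, payoff=106.2281, prob=0.007291
DUDDD: m=71.6119, payoff=106.2281, prob=0.007291
UUDDD: m=127.2054, payoff=50.6346, prob=0.015350
DDUDD: m=71.6119, payoff=106.2281, prob=0.007291
UDUDD: m=127.2054, payoff=50.6346, prob=0.015350
DUUDD: m=120.8400, payoff=57.0000, prob=0.015350
UUUDD: m=214.6500, payoff=0.0000, prob=0.032317
DDDUD: m=69.7972, payoff=108.0428, prob=0.007291
UDDUD: m=123.9818, payoff=53.8582, prob=0.015350
DUDUD: m=120.8400, payoff=57.0000, prob=0.015350
UUDUD: m=214.6500, payoff=0.0000, prob=0.032317
DDUUD: m=91.8384, payoff=86.0016, prob=0.015350
UDUUD: m=163.1340, payoff=14.7060, prob=0.032317
DUUUD: m=120.8400, payoff=57.0000, prob=0.032317
UUUUD: m=214.6500, payoff=0.0000, prob=0.068035
DDDDU: m=53.0459, payoff=124.7941, prob=0.007291
UDDDU: m=94.2262, payoff=83.6138, prob=0.015350
DUDDU: m=94.2262, payoff=83.6138, prob=0.015350
UUDDU: m=167.3755, payoff=10.4645, prob=0.032317
DDUDU: m=91.8384, payoff=86.0016, prob=0.015350
UDUDU: m=163.1340, payoff=14.7060, prob=0.032317
DUUDU: m=120.8400, payoff=57.0000, prob=0.032317
UUUDU: m=214.6500, payoff=0.0000, prob=0.068035
DDDUU: m=69.7972, payoff=108.0428, prob=0.015350
UDDUU: m=123.9818, payoff=53.8582, prob=0.032317
DUDUU: m=120.8400, payoff=57.0000, prob=0.032317
UUDUU: m=214.6500, payoff=0.0000, prob=0.068035
DDUUU: m=91.8384, payoff=86.0016, prob=0.032317
UDUUU: m=163.1340, payoff=14.7060, prob=0.068035
DUUUU: m=120.8400, payoff=57.0000, prob=0.068035
UUUUU: m=214.6500, payoff=0.0000, prob=0.143232
Price = Σ prob·payoff / R^5 = 31.707945 / 2.100342 = 15.0966

price = 15.0966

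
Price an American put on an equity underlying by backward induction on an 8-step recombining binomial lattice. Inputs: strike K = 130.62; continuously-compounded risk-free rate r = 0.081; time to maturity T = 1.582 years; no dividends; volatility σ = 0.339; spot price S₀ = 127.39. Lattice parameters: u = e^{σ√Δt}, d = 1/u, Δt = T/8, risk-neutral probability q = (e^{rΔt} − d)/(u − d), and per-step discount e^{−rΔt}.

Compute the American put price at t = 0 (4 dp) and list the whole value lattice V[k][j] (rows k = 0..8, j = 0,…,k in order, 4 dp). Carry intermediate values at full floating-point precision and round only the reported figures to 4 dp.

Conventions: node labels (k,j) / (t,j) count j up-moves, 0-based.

Δt=0.19775, u=1.16271, d=0.86006, q=0.51574, disc=e^(-rΔt)=0.98411
k=8 terminal: V=max(K-S,0) → 92.4805 79.0597 60.9164 36.3887 3.2300 0.0000 0.0000 0.0000 0.0000
k=7: j=0 S=44.3451 intr=86.2749 cont=84.1994 V=86.2749[EX]; j=1 S=59.9495 intr=70.6705 cont=68.5950 V=70.6705[EX]; j=2 S=81.0448 intr=49.5752 cont=47.4996 V=49.5752[EX]; j=3 S=109.5634 intr=21.0566 cont=18.9811 V=21.0566[EX]; j=4 S=148.1171 intr=0.0000 cont=1.5393 V=1.5393[hold]; j=5 S=200.2374 intr=0.0000 cont=0.0000 V=0.0000[hold]; j=6 S=270.6981 intr=0.0000 cont=0.0000 V=0.0000[hold]; j=7 S=365.9529 intr=0.0000 cont=0.0000 V=0.0000[hold]
k=6: j=0 S=51.5603 intr=79.0597 cont=76.9841 V=79.0597[EX]; j=1 S=69.7036 intr=60.9164 cont=58.8408 V=60.9164[EX]; j=2 S=94.2313 intr=36.3887 cont=34.3131 V=36.3887[EX]; j=3 S=127.3900 intr=3.2300 cont=10.8162 V=10.8162[hold]; j=4 S=172.2167 intr=0.0000 cont=0.7336 V=0.7336[hold]; j=5 S=232.8173 intr=0.0000 cont=0.0000 V=0.0000[hold]; j=6 S=314.7424 intr=0.0000 cont=0.0000 V=0.0000[hold]
k=5: j=0 S=59.9495 intr=70.6705 cont=68.5950 V=70.6705[EX]; j=1 S=81.0448 intr=49.5752 cont=47.4996 V=49.5752[EX]; j=2 S=109.5634 intr=21.0566 cont=22.8314 V=22.8314[hold]; j=3 S=148.1171 intr=0.0000 cont=5.5270 V=5.5270[hold]; j=4 S=200.2374 intr=0.0000 cont=0.3496 V=0.3496[hold]; j=5 S=270.6981 intr=0.0000 cont=0.0000 V=0.0000[hold]
k=4: j=0 S=69.7036 intr=60.9164 cont=58.8408 V=60.9164[EX]; j=1 S=94.2313 intr=36.3887 cont=35.2138 V=36.3887[EX]; j=2 S=127.3900 intr=3.2300 cont=13.6859 V=13.6859[hold]; j=3 S=172.2167 intr=0.0000 cont=2.8114 V=2.8114[hold]; j=4 S=232.8173 intr=0.0000 cont=0.1666 V=0.1666[hold]
k=3: j=0 S=81.0448 intr=49.5752 cont=47.4996 V=49.5752[EX]; j=1 S=109.5634 intr=21.0566 cont=24.2879 V=24.2879[hold]; j=2 S=148.1171 intr=0.0000 cont=7.9492 V=7.9492[hold]; j=3 S=200.2374 intr=0.0000 cont=1.4244 V=1.4244[hold]
k=2: j=0 S=94.2313 intr=36.3887 cont=35.9531 V=36.3887[EX]; j=1 S=127.3900 intr=3.2300 cont=15.6094 V=15.6094[hold]; j=2 S=172.2167 intr=0.0000 cont=4.5113 V=4.5113[hold]
k=1: j=0 S=109.5634 intr=21.0566 cont=25.2641 V=25.2641[hold]; j=1 S=148.1171 intr=0.0000 cont=9.7286 V=9.7286[hold]
k=0: j=0 S=127.3900 intr=3.2300 cont=16.9778 V=16.9778[hold]

price = 16.9778
tree:
16.9778
25.2641 9.7286
36.3887 15.6094 4.5113
49.5752 24.2879 7.9492 1.4244
60.9164 36.3887 13.6859 2.8114 0.1666
70.6705 49.5752 22.8314 5.5270 0.3496 0.0000
79.0597 60.9164 36.3887 10.8162 0.7336 0.0000 0.0000
86.2749 70.6705 49.5752 21.0566 1.5393 0.0000 0.0000 0.0000
92.4805 79.0597 60.9164 36.3887 3.2300 0.0000 0.0000 0.0000 0.0000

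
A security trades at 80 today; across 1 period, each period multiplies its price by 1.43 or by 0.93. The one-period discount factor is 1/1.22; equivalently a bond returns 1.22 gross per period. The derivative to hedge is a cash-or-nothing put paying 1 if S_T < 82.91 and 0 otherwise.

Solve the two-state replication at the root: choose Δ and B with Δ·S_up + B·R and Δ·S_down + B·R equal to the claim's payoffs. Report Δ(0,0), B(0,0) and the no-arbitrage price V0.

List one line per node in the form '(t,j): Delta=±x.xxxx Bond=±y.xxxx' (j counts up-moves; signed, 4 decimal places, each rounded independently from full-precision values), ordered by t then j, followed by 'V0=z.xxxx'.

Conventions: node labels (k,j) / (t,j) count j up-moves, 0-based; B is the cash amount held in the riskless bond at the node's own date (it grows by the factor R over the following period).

(0,0): Delta=-0.0250 Bond=2.3443
V0=0.3443

Under the risk-neutral measure, an up-move has probability p* = (R−d)/(u−d) = 0.5800 and values discount at R = 1.22.
Terminal payoffs: V(1,0)=1.0000, V(1,1)=0.0000
Node (0,0) S=80.0000: V=(p*·0.0000+(1−p*)·1.0000)/1.22=0.3443; Δ=(0.0000−1.0000)/(114.4000−74.4000)=-0.0250; B=V−Δ·S=2.3443
Verification: the root portfolio costs Δ(0,0)·S0 + B(0,0) = 0.3443, matching V0.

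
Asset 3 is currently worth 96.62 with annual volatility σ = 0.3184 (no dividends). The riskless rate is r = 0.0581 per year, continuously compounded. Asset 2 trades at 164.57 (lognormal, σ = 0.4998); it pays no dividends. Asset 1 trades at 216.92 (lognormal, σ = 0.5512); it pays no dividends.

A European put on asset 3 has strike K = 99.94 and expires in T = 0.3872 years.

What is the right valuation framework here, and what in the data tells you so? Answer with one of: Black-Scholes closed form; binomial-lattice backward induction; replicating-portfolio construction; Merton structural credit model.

Key observation: a European claim on asset 3 (strike 99.94) — a lognormal (GBM) underlying with constant rate and volatility — has an exact closed-form value; no lattice or capital structure is involved.

framework: Black-Scholes closed form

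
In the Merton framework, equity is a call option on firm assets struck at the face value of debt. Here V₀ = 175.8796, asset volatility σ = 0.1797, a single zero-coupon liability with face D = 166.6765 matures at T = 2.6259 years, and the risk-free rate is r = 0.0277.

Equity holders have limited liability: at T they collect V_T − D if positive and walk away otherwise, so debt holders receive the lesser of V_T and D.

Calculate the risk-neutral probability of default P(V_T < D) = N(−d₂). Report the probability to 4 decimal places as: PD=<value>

With assets at 175.8796 and a single debt payment of 166.6765 at 2.6259 years:
d₁ = [ln(V₀/D) + (r + σ²/2)T] / (σ√T)
   = [ln(175.8796/166.6765) + (0.0277 + 0.5·0.1797²)·2.6259] / (0.1797·√2.6259)
   = [0.053745 + 0.115135] / 0.291197 = 0.579951
d₂ = d₁ − σ√T = 0.579951 − 0.291197 = 0.288754
risk-neutral PD = N(−d₂) = N(-0.288754) = 0.386385

PD=0.3864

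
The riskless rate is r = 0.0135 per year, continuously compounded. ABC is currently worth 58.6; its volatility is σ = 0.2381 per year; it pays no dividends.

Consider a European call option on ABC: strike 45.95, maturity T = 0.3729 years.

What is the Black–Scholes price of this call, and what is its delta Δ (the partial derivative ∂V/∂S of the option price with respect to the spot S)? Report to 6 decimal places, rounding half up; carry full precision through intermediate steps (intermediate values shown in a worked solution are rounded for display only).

σ√T = 0.2381·√0.3729 = 0.145397
d₁ = (ln(S/K) + (r+σ²/2)T) / (σ√T) = (ln(58.6/45.95) + (0.0135+0.2381²/2)·0.3729) / 0.145397 = (0.243181 + 0.015604) / 0.145397 = 1.779851
d₂ = d₁ − σ√T = 1.779851 − 0.145397 = 1.634454
e^{−rT} = 0.994979
N(d₁) = 0.962450,  N(d₂) = 0.948918
Call price V = S·N(d₁) − K·e^{−rT}·N(d₂) = 56.399562 − 43.383843 = 13.015719
Δ = N(d₁) = 0.962450

price = 13.015719
Δ = 0.962450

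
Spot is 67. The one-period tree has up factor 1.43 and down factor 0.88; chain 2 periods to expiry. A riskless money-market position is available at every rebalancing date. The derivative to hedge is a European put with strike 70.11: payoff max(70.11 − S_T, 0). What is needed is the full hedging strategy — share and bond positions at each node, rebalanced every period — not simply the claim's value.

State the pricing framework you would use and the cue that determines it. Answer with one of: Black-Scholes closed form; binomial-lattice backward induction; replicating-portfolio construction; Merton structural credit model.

Key observation: what is demanded is not a single number but the (Δ, B) position at each node of the 1.43/0.88 tree starting at 67; constructing those positions is the replicating-portfolio method.

framework: replicating-portfolio construction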